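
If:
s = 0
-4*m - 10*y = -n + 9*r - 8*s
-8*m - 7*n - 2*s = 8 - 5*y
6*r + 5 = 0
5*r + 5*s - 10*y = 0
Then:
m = 859/432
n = -401/108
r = -5/6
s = 0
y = -5/12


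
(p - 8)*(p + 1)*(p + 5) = p^3 - 2*p^2 - 43*p - 40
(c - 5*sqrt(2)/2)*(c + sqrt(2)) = c^2 - 3*sqrt(2)*c/2 - 5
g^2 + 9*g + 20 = (g + 4)*(g + 5)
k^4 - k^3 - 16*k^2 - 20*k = k*(k - 5)*(k + 2)^2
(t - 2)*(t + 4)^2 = t^3 + 6*t^2 - 32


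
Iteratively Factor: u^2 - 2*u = (u - 2)*(u)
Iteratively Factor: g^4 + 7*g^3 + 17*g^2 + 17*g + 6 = (g + 3)*(g^3 + 4*g^2 + 5*g + 2) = (g + 1)*(g + 3)*(g^2 + 3*g + 2) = (g + 1)*(g + 2)*(g + 3)*(g + 1)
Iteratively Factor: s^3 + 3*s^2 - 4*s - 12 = (s - 2)*(s^2 + 5*s + 6) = (s - 2)*(s + 3)*(s + 2)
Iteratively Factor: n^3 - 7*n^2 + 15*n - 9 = (n - 1)*(n^2 - 6*n + 9) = (n - 3)*(n - 1)*(n - 3)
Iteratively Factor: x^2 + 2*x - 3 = (x - 1)*(x + 3)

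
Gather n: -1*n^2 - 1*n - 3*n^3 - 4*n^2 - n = -3*n^3 - 5*n^2 - 2*n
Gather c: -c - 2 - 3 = -c - 5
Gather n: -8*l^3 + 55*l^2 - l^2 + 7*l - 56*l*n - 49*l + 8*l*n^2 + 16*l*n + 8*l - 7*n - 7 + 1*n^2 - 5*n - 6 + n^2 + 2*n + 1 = -8*l^3 + 54*l^2 - 34*l + n^2*(8*l + 2) + n*(-40*l - 10) - 12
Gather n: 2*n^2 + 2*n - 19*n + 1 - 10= 2*n^2 - 17*n - 9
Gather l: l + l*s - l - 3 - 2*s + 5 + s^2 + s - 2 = l*s + s^2 - s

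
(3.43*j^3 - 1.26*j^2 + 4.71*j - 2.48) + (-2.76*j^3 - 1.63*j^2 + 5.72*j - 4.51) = 0.67*j^3 - 2.89*j^2 + 10.43*j - 6.99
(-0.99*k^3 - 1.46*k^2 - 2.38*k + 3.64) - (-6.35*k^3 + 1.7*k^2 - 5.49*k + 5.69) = 5.36*k^3 - 3.16*k^2 + 3.11*k - 2.05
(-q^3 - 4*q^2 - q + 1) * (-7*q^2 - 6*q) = 7*q^5 + 34*q^4 + 31*q^3 - q^2 - 6*q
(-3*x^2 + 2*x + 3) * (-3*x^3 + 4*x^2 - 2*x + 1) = 9*x^5 - 18*x^4 + 5*x^3 + 5*x^2 - 4*x + 3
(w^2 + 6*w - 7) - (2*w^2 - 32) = -w^2 + 6*w + 25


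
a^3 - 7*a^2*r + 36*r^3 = (a - 6*r)*(a - 3*r)*(a + 2*r)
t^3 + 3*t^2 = t^2*(t + 3)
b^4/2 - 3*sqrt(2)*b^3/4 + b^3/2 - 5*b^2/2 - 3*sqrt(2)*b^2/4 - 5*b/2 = b*(b/2 + 1/2)*(b - 5*sqrt(2)/2)*(b + sqrt(2))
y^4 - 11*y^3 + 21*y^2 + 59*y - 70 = (y - 7)*(y - 5)*(y - 1)*(y + 2)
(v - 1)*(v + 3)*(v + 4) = v^3 + 6*v^2 + 5*v - 12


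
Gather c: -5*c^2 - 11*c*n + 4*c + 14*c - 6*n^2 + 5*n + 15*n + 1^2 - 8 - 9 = -5*c^2 + c*(18 - 11*n) - 6*n^2 + 20*n - 16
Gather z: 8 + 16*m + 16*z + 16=16*m + 16*z + 24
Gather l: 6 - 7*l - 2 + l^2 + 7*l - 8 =l^2 - 4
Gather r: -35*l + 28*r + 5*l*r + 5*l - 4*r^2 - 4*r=-30*l - 4*r^2 + r*(5*l + 24)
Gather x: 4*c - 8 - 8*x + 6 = 4*c - 8*x - 2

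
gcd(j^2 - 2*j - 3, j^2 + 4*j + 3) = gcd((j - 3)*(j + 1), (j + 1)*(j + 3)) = j + 1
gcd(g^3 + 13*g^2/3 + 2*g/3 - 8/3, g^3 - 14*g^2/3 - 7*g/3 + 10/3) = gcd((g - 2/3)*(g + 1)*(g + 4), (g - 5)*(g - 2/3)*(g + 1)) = g^2 + g/3 - 2/3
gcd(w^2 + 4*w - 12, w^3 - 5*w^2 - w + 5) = 1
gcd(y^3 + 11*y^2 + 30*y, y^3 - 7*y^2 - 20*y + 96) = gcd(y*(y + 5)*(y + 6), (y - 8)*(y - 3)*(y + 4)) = 1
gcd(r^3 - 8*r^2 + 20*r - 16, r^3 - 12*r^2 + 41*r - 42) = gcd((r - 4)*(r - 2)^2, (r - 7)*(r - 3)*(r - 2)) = r - 2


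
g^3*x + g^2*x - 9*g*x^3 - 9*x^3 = (g - 3*x)*(g + 3*x)*(g*x + x)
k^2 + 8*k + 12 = (k + 2)*(k + 6)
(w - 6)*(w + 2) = w^2 - 4*w - 12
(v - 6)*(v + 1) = v^2 - 5*v - 6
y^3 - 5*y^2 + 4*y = y*(y - 4)*(y - 1)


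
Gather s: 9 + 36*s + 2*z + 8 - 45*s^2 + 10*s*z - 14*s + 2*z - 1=-45*s^2 + s*(10*z + 22) + 4*z + 16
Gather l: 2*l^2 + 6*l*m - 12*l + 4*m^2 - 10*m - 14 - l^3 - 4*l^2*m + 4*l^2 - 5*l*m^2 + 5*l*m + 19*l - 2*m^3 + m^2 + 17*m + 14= -l^3 + l^2*(6 - 4*m) + l*(-5*m^2 + 11*m + 7) - 2*m^3 + 5*m^2 + 7*m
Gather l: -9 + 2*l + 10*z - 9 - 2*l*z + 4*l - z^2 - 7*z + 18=l*(6 - 2*z) - z^2 + 3*z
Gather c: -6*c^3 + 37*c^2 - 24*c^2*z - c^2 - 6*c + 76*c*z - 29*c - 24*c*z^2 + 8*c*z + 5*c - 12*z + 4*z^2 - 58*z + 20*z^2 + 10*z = -6*c^3 + c^2*(36 - 24*z) + c*(-24*z^2 + 84*z - 30) + 24*z^2 - 60*z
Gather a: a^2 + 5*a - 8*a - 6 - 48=a^2 - 3*a - 54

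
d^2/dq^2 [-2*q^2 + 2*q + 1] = -4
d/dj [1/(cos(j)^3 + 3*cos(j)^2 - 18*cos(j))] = 3*(sin(j) - 6*sin(j)/cos(j)^2 + 2*tan(j))/((cos(j) - 3)^2*(cos(j) + 6)^2)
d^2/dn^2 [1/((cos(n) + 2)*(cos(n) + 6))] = 2*(-2*sin(n)^4 + 9*sin(n)^2 + 63*cos(n) - 3*cos(3*n) + 45)/((cos(n) + 2)^3*(cos(n) + 6)^3)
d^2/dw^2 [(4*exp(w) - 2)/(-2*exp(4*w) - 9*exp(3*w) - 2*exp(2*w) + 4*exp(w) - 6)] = (-144*exp(8*w) - 664*exp(7*w) - 500*exp(6*w) + 1050*exp(5*w) + 876*exp(4*w) + 2280*exp(3*w) - 732*exp(2*w) - 160*exp(w) - 96)*exp(w)/(8*exp(12*w) + 108*exp(11*w) + 510*exp(10*w) + 897*exp(9*w) + 150*exp(8*w) - 312*exp(7*w) + 1274*exp(6*w) + 744*exp(5*w) - 912*exp(4*w) + 620*exp(3*w) + 504*exp(2*w) - 432*exp(w) + 216)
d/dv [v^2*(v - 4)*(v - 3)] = v*(4*v^2 - 21*v + 24)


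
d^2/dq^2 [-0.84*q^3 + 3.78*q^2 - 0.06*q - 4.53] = 7.56 - 5.04*q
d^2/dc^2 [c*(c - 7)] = 2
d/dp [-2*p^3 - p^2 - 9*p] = -6*p^2 - 2*p - 9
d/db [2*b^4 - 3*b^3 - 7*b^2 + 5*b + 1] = 8*b^3 - 9*b^2 - 14*b + 5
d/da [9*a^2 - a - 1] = 18*a - 1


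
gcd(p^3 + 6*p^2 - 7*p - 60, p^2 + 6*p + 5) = p + 5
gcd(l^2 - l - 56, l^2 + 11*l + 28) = l + 7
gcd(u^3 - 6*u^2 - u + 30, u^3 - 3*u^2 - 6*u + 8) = u + 2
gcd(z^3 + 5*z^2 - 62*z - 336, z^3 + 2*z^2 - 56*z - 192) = z^2 - 2*z - 48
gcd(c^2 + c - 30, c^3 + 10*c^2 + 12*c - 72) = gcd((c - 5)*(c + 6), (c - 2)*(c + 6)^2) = c + 6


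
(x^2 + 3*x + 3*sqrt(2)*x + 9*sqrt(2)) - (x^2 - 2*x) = 3*sqrt(2)*x + 5*x + 9*sqrt(2)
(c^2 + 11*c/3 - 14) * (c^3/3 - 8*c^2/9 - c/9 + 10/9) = c^5/3 + c^4/3 - 217*c^3/27 + 355*c^2/27 + 152*c/27 - 140/9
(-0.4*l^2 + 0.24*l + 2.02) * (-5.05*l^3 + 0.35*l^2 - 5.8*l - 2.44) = 2.02*l^5 - 1.352*l^4 - 7.797*l^3 + 0.291*l^2 - 12.3016*l - 4.9288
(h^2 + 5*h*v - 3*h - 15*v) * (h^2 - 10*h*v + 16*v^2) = h^4 - 5*h^3*v - 3*h^3 - 34*h^2*v^2 + 15*h^2*v + 80*h*v^3 + 102*h*v^2 - 240*v^3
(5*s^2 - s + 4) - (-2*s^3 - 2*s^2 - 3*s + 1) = 2*s^3 + 7*s^2 + 2*s + 3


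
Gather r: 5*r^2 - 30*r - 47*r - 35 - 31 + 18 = 5*r^2 - 77*r - 48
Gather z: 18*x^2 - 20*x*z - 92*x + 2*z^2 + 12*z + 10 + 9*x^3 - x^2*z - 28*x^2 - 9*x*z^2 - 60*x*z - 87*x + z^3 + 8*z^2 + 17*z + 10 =9*x^3 - 10*x^2 - 179*x + z^3 + z^2*(10 - 9*x) + z*(-x^2 - 80*x + 29) + 20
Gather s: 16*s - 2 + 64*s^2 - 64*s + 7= 64*s^2 - 48*s + 5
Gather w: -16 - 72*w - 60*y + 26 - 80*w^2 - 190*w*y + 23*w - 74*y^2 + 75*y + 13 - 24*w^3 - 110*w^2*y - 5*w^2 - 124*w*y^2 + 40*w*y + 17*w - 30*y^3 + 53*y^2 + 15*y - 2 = -24*w^3 + w^2*(-110*y - 85) + w*(-124*y^2 - 150*y - 32) - 30*y^3 - 21*y^2 + 30*y + 21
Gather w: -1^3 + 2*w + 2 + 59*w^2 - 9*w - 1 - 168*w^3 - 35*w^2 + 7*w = -168*w^3 + 24*w^2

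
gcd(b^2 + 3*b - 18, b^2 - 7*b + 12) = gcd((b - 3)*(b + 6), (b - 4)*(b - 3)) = b - 3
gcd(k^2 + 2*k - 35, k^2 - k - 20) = k - 5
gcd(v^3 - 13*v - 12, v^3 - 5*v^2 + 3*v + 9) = v + 1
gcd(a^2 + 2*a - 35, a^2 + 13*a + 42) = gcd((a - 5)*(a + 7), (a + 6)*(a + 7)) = a + 7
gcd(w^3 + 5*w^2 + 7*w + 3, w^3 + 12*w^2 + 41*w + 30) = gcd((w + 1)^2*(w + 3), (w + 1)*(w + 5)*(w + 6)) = w + 1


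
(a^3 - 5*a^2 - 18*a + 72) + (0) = a^3 - 5*a^2 - 18*a + 72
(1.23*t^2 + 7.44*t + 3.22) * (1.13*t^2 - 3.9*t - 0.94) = 1.3899*t^4 + 3.6102*t^3 - 26.5336*t^2 - 19.5516*t - 3.0268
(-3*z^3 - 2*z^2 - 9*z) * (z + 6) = -3*z^4 - 20*z^3 - 21*z^2 - 54*z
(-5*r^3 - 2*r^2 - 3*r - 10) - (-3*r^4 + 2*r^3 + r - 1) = 3*r^4 - 7*r^3 - 2*r^2 - 4*r - 9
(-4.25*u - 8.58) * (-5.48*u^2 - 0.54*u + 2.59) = 23.29*u^3 + 49.3134*u^2 - 6.3743*u - 22.2222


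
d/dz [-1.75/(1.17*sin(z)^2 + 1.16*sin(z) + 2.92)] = (4.095*sin(z) + 2.03)*cos(z)/(1.17*sin(z)^2 + 1.16*sin(z) + 2.92)^2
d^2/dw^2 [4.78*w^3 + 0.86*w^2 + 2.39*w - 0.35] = 28.68*w + 1.72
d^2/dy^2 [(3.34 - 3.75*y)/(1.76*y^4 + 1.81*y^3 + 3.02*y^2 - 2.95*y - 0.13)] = (-139.392*y^7 + 15.7836800000001*y^6 + 125.89287*y^5 + 211.046412*y^4 + 97.1393579999999*y^3 + 74.3510400000001*y^2 - 182.654448*y + 63.631518)/(5.451776*y^12 + 16.819968*y^11 + 45.362064*y^10 + 36.239053*y^9 + 20.243994*y^8 - 76.033521*y^7 - 28.682467*y^6 - 33.674841*y^5 + 79.541736*y^4 - 18.631588*y^3 - 3.240861*y^2 - 0.149565*y - 0.002197)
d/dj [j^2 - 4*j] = 2*j - 4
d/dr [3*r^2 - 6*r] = 6*r - 6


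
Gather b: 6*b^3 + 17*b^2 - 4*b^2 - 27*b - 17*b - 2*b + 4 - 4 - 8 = 6*b^3 + 13*b^2 - 46*b - 8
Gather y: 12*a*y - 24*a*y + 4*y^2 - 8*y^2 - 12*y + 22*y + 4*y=-4*y^2 + y*(14 - 12*a)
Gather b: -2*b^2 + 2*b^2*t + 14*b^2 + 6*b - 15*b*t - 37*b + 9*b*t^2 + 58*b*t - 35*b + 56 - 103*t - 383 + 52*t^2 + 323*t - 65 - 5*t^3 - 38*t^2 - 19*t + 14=b^2*(2*t + 12) + b*(9*t^2 + 43*t - 66) - 5*t^3 + 14*t^2 + 201*t - 378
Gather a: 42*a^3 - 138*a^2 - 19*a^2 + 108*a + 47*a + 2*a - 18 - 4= 42*a^3 - 157*a^2 + 157*a - 22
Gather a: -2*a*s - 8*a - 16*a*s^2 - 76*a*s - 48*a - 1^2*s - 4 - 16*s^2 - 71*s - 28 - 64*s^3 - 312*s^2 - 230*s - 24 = a*(-16*s^2 - 78*s - 56) - 64*s^3 - 328*s^2 - 302*s - 56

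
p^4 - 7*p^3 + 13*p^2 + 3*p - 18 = (p - 3)^2*(p - 2)*(p + 1)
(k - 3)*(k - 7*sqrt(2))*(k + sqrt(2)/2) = k^3 - 13*sqrt(2)*k^2/2 - 3*k^2 - 7*k + 39*sqrt(2)*k/2 + 21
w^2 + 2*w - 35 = (w - 5)*(w + 7)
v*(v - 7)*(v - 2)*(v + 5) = v^4 - 4*v^3 - 31*v^2 + 70*v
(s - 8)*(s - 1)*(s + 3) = s^3 - 6*s^2 - 19*s + 24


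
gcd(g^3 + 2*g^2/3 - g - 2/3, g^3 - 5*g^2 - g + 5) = g^2 - 1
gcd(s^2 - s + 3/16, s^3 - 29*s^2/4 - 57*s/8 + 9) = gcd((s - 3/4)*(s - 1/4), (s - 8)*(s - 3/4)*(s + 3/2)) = s - 3/4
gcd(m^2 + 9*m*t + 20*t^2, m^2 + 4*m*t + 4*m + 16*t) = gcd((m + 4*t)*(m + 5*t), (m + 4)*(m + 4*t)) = m + 4*t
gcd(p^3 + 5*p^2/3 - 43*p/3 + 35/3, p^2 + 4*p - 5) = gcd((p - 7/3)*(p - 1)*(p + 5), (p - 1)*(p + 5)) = p^2 + 4*p - 5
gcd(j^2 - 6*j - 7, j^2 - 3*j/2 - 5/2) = j + 1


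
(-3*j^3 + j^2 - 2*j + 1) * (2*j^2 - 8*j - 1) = -6*j^5 + 26*j^4 - 9*j^3 + 17*j^2 - 6*j - 1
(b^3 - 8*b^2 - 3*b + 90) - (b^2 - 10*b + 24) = b^3 - 9*b^2 + 7*b + 66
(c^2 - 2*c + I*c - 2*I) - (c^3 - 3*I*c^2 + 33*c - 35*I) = -c^3 + c^2 + 3*I*c^2 - 35*c + I*c + 33*I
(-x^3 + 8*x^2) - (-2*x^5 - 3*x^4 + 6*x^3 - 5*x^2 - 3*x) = 2*x^5 + 3*x^4 - 7*x^3 + 13*x^2 + 3*x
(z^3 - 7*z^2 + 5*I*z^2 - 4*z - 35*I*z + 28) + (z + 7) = z^3 - 7*z^2 + 5*I*z^2 - 3*z - 35*I*z + 35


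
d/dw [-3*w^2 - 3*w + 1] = -6*w - 3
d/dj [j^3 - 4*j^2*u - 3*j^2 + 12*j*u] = 3*j^2 - 8*j*u - 6*j + 12*u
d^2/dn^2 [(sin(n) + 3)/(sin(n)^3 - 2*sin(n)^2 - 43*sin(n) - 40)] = (-4*sin(n)^6 - 17*sin(n)^5 - 87*sin(n)^4 - 113*sin(n)^3 - 1263*sin(n)^2 - 1826*sin(n) + 7174)/((sin(n) - 8)^3*(sin(n) + 1)^2*(sin(n) + 5)^3)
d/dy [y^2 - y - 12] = 2*y - 1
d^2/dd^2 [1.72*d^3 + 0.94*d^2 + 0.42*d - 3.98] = 10.32*d + 1.88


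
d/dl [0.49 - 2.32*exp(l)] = -2.32*exp(l)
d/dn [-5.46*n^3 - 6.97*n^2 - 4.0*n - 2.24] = -16.38*n^2 - 13.94*n - 4.0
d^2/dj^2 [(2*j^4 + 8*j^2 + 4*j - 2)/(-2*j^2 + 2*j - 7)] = 8*(-2*j^6 + 6*j^5 - 27*j^4 + 44*j^3 - 57*j^2 + 36*j - 117)/(8*j^6 - 24*j^5 + 108*j^4 - 176*j^3 + 378*j^2 - 294*j + 343)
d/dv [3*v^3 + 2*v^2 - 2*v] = 9*v^2 + 4*v - 2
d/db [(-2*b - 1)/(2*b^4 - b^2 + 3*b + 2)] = (-4*b^4 + 2*b^2 - 6*b + (2*b + 1)*(8*b^3 - 2*b + 3) - 4)/(2*b^4 - b^2 + 3*b + 2)^2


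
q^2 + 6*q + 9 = (q + 3)^2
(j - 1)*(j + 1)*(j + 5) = j^3 + 5*j^2 - j - 5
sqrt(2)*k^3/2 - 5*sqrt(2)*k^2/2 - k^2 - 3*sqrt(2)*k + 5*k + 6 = (k - 6)*(k - sqrt(2))*(sqrt(2)*k/2 + sqrt(2)/2)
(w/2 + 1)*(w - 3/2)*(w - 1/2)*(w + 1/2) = w^4/2 + w^3/4 - 13*w^2/8 - w/16 + 3/8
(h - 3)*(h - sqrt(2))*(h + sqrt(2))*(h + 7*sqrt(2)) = h^4 - 3*h^3 + 7*sqrt(2)*h^3 - 21*sqrt(2)*h^2 - 2*h^2 - 14*sqrt(2)*h + 6*h + 42*sqrt(2)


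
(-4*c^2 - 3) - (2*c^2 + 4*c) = -6*c^2 - 4*c - 3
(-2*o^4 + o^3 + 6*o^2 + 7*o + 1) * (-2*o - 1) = 4*o^5 - 13*o^3 - 20*o^2 - 9*o - 1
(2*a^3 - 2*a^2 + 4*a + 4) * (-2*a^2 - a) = -4*a^5 + 2*a^4 - 6*a^3 - 12*a^2 - 4*a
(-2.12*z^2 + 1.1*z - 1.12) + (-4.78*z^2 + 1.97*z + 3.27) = -6.9*z^2 + 3.07*z + 2.15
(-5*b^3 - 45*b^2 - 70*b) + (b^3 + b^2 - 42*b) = -4*b^3 - 44*b^2 - 112*b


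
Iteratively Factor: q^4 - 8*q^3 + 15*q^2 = (q)*(q^3 - 8*q^2 + 15*q) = q*(q - 3)*(q^2 - 5*q) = q^2*(q - 3)*(q - 5)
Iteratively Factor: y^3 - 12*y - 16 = (y + 2)*(y^2 - 2*y - 8) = (y + 2)^2*(y - 4)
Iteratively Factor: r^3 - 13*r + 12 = (r - 1)*(r^2 + r - 12) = (r - 1)*(r + 4)*(r - 3)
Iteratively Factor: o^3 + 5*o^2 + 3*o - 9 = (o + 3)*(o^2 + 2*o - 3) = (o - 1)*(o + 3)*(o + 3)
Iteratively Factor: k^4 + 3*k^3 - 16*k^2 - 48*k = (k + 3)*(k^3 - 16*k) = (k - 4)*(k + 3)*(k^2 + 4*k) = (k - 4)*(k + 3)*(k + 4)*(k)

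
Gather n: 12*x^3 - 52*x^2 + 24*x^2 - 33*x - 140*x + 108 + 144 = 12*x^3 - 28*x^2 - 173*x + 252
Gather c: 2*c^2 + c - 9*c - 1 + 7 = 2*c^2 - 8*c + 6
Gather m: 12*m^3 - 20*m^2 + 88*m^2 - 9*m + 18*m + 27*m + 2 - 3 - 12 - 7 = 12*m^3 + 68*m^2 + 36*m - 20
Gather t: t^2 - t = t^2 - t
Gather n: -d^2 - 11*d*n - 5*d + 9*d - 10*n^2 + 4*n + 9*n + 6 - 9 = -d^2 + 4*d - 10*n^2 + n*(13 - 11*d) - 3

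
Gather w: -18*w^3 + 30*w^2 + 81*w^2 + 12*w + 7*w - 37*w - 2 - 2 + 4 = -18*w^3 + 111*w^2 - 18*w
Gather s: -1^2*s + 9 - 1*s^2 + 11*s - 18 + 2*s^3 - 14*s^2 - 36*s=2*s^3 - 15*s^2 - 26*s - 9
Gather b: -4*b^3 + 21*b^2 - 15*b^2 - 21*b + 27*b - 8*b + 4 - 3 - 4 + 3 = -4*b^3 + 6*b^2 - 2*b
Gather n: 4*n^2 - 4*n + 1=4*n^2 - 4*n + 1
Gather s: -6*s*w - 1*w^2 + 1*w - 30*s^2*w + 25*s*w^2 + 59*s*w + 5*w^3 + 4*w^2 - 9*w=-30*s^2*w + s*(25*w^2 + 53*w) + 5*w^3 + 3*w^2 - 8*w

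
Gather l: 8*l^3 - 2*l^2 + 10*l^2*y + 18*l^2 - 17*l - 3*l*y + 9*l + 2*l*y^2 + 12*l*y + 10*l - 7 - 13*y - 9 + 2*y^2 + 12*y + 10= 8*l^3 + l^2*(10*y + 16) + l*(2*y^2 + 9*y + 2) + 2*y^2 - y - 6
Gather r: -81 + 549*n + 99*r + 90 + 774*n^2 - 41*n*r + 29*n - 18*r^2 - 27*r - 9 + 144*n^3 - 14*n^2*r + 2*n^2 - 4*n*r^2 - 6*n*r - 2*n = 144*n^3 + 776*n^2 + 576*n + r^2*(-4*n - 18) + r*(-14*n^2 - 47*n + 72)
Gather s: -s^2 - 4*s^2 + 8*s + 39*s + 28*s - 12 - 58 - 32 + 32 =-5*s^2 + 75*s - 70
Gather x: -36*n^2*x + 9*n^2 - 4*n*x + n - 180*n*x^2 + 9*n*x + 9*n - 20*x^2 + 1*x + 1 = 9*n^2 + 10*n + x^2*(-180*n - 20) + x*(-36*n^2 + 5*n + 1) + 1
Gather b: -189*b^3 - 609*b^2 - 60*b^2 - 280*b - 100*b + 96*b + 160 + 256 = -189*b^3 - 669*b^2 - 284*b + 416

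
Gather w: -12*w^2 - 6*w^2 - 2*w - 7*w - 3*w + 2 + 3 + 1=-18*w^2 - 12*w + 6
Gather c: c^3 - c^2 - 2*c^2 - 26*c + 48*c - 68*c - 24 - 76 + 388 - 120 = c^3 - 3*c^2 - 46*c + 168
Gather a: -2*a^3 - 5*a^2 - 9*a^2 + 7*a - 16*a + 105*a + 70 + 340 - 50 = -2*a^3 - 14*a^2 + 96*a + 360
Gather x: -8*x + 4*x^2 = 4*x^2 - 8*x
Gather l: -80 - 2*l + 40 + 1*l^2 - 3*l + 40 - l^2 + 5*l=0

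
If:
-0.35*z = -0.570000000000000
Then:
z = 1.63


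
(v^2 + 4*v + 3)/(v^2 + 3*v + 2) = (v + 3)/(v + 2)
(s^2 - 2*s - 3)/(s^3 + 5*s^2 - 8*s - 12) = (s - 3)/(s^2 + 4*s - 12)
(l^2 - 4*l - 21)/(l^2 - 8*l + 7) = (l + 3)/(l - 1)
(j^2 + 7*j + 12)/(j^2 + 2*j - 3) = (j + 4)/(j - 1)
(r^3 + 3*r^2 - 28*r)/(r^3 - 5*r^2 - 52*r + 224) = r/(r - 8)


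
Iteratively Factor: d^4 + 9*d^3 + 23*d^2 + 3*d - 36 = (d + 3)*(d^3 + 6*d^2 + 5*d - 12) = (d - 1)*(d + 3)*(d^2 + 7*d + 12) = (d - 1)*(d + 3)*(d + 4)*(d + 3)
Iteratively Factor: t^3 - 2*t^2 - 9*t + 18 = (t - 3)*(t^2 + t - 6) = (t - 3)*(t - 2)*(t + 3)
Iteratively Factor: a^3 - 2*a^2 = (a)*(a^2 - 2*a) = a^2*(a - 2)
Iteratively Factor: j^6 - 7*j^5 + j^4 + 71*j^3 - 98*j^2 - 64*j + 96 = (j + 3)*(j^5 - 10*j^4 + 31*j^3 - 22*j^2 - 32*j + 32) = (j - 1)*(j + 3)*(j^4 - 9*j^3 + 22*j^2 - 32) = (j - 1)*(j + 1)*(j + 3)*(j^3 - 10*j^2 + 32*j - 32) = (j - 4)*(j - 1)*(j + 1)*(j + 3)*(j^2 - 6*j + 8) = (j - 4)*(j - 2)*(j - 1)*(j + 1)*(j + 3)*(j - 4)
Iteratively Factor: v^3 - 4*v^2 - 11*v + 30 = (v + 3)*(v^2 - 7*v + 10) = (v - 2)*(v + 3)*(v - 5)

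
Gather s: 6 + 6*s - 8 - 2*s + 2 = 4*s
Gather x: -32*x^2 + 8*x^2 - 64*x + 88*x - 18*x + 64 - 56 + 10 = -24*x^2 + 6*x + 18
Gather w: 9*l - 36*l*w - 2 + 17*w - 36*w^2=9*l - 36*w^2 + w*(17 - 36*l) - 2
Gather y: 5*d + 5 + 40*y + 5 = 5*d + 40*y + 10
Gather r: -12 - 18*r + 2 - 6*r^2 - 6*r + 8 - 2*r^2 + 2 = -8*r^2 - 24*r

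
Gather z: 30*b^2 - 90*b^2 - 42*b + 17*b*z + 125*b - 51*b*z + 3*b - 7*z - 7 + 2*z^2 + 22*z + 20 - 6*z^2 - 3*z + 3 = -60*b^2 + 86*b - 4*z^2 + z*(12 - 34*b) + 16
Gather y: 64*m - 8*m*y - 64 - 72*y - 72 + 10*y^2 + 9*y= 64*m + 10*y^2 + y*(-8*m - 63) - 136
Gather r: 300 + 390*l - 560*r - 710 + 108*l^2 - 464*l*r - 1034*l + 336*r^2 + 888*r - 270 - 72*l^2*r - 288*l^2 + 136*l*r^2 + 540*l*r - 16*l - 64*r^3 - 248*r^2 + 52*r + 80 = -180*l^2 - 660*l - 64*r^3 + r^2*(136*l + 88) + r*(-72*l^2 + 76*l + 380) - 600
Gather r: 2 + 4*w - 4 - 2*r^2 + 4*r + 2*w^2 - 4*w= -2*r^2 + 4*r + 2*w^2 - 2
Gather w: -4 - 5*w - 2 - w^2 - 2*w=-w^2 - 7*w - 6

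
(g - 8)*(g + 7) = g^2 - g - 56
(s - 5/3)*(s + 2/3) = s^2 - s - 10/9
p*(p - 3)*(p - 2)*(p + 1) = p^4 - 4*p^3 + p^2 + 6*p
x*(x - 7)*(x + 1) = x^3 - 6*x^2 - 7*x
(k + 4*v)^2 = k^2 + 8*k*v + 16*v^2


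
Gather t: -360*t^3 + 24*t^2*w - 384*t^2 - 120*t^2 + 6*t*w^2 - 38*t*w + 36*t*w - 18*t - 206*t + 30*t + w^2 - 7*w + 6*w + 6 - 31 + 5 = -360*t^3 + t^2*(24*w - 504) + t*(6*w^2 - 2*w - 194) + w^2 - w - 20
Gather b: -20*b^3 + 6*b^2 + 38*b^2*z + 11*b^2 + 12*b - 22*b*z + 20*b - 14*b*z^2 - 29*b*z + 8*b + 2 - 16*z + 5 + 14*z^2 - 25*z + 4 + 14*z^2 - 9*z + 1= -20*b^3 + b^2*(38*z + 17) + b*(-14*z^2 - 51*z + 40) + 28*z^2 - 50*z + 12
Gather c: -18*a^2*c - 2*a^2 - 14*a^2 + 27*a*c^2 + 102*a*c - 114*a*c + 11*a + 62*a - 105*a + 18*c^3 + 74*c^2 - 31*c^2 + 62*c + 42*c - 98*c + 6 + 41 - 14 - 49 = -16*a^2 - 32*a + 18*c^3 + c^2*(27*a + 43) + c*(-18*a^2 - 12*a + 6) - 16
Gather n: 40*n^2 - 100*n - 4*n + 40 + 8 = 40*n^2 - 104*n + 48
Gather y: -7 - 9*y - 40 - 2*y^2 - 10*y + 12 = -2*y^2 - 19*y - 35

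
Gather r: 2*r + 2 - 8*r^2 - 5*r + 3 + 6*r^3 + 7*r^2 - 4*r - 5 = 6*r^3 - r^2 - 7*r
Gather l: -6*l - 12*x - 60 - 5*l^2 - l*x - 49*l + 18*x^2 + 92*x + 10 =-5*l^2 + l*(-x - 55) + 18*x^2 + 80*x - 50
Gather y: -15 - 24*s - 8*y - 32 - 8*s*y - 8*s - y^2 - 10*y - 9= -32*s - y^2 + y*(-8*s - 18) - 56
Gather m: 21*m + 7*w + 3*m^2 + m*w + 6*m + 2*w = 3*m^2 + m*(w + 27) + 9*w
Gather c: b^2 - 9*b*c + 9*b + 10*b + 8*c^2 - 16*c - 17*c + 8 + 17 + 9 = b^2 + 19*b + 8*c^2 + c*(-9*b - 33) + 34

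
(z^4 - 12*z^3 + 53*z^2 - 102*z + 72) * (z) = z^5 - 12*z^4 + 53*z^3 - 102*z^2 + 72*z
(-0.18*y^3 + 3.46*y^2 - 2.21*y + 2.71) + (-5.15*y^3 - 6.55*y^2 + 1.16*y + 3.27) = -5.33*y^3 - 3.09*y^2 - 1.05*y + 5.98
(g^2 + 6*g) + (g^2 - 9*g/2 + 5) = 2*g^2 + 3*g/2 + 5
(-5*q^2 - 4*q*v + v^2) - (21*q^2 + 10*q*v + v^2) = -26*q^2 - 14*q*v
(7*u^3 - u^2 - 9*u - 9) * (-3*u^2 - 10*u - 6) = -21*u^5 - 67*u^4 - 5*u^3 + 123*u^2 + 144*u + 54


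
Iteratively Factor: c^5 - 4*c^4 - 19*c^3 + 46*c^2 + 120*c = (c)*(c^4 - 4*c^3 - 19*c^2 + 46*c + 120) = c*(c + 3)*(c^3 - 7*c^2 + 2*c + 40) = c*(c - 5)*(c + 3)*(c^2 - 2*c - 8) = c*(c - 5)*(c - 4)*(c + 3)*(c + 2)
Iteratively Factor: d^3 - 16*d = (d)*(d^2 - 16) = d*(d - 4)*(d + 4)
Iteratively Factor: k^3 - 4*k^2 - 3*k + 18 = (k - 3)*(k^2 - k - 6) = (k - 3)*(k + 2)*(k - 3)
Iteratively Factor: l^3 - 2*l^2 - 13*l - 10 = (l - 5)*(l^2 + 3*l + 2) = (l - 5)*(l + 2)*(l + 1)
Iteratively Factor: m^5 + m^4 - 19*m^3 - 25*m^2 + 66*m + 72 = (m + 3)*(m^4 - 2*m^3 - 13*m^2 + 14*m + 24) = (m + 3)^2*(m^3 - 5*m^2 + 2*m + 8) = (m - 4)*(m + 3)^2*(m^2 - m - 2) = (m - 4)*(m + 1)*(m + 3)^2*(m - 2)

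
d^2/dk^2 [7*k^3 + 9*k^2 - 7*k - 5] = 42*k + 18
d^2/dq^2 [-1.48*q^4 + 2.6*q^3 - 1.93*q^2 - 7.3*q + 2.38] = -17.76*q^2 + 15.6*q - 3.86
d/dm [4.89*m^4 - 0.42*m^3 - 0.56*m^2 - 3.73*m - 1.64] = 19.56*m^3 - 1.26*m^2 - 1.12*m - 3.73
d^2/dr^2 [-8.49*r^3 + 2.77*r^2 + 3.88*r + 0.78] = 5.54 - 50.94*r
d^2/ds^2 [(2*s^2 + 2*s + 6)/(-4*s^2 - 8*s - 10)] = 2*(4*s^3 - 6*s^2 - 42*s - 23)/(8*s^6 + 48*s^5 + 156*s^4 + 304*s^3 + 390*s^2 + 300*s + 125)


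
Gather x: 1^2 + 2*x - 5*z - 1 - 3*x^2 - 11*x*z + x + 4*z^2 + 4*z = -3*x^2 + x*(3 - 11*z) + 4*z^2 - z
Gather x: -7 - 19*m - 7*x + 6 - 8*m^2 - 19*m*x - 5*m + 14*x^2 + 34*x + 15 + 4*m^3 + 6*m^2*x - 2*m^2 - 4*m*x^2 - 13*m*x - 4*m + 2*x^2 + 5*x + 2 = 4*m^3 - 10*m^2 - 28*m + x^2*(16 - 4*m) + x*(6*m^2 - 32*m + 32) + 16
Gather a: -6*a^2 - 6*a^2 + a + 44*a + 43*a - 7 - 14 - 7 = -12*a^2 + 88*a - 28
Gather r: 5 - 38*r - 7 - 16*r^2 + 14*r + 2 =-16*r^2 - 24*r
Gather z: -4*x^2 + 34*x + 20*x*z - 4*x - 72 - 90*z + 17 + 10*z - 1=-4*x^2 + 30*x + z*(20*x - 80) - 56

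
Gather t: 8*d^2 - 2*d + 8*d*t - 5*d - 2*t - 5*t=8*d^2 - 7*d + t*(8*d - 7)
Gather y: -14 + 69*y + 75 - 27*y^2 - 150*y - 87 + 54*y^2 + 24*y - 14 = 27*y^2 - 57*y - 40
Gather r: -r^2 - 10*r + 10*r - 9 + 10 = 1 - r^2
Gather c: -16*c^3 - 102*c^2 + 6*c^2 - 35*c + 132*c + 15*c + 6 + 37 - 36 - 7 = -16*c^3 - 96*c^2 + 112*c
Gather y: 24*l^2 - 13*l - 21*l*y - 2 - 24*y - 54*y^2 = 24*l^2 - 13*l - 54*y^2 + y*(-21*l - 24) - 2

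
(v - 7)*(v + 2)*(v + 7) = v^3 + 2*v^2 - 49*v - 98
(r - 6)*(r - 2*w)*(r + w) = r^3 - r^2*w - 6*r^2 - 2*r*w^2 + 6*r*w + 12*w^2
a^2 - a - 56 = (a - 8)*(a + 7)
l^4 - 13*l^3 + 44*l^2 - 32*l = l*(l - 8)*(l - 4)*(l - 1)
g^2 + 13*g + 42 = (g + 6)*(g + 7)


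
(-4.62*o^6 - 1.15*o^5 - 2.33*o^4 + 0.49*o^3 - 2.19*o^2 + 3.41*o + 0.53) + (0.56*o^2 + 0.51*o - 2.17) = -4.62*o^6 - 1.15*o^5 - 2.33*o^4 + 0.49*o^3 - 1.63*o^2 + 3.92*o - 1.64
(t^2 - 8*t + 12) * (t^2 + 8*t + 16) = t^4 - 36*t^2 - 32*t + 192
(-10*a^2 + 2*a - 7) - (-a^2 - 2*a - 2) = -9*a^2 + 4*a - 5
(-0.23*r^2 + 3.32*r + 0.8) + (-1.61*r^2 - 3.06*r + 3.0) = -1.84*r^2 + 0.26*r + 3.8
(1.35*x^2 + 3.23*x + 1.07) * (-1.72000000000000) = -2.322*x^2 - 5.5556*x - 1.8404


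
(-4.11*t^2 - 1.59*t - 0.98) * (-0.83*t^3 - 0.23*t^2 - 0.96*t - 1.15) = 3.4113*t^5 + 2.265*t^4 + 5.1247*t^3 + 6.4783*t^2 + 2.7693*t + 1.127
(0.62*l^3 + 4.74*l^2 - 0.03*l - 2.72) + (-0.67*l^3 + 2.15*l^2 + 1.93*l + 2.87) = -0.05*l^3 + 6.89*l^2 + 1.9*l + 0.15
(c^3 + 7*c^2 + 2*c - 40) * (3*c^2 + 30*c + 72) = 3*c^5 + 51*c^4 + 288*c^3 + 444*c^2 - 1056*c - 2880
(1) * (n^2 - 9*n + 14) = n^2 - 9*n + 14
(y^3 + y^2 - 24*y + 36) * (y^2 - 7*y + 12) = y^5 - 6*y^4 - 19*y^3 + 216*y^2 - 540*y + 432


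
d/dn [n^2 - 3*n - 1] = 2*n - 3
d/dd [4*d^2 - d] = 8*d - 1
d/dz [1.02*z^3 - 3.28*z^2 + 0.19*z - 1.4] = 3.06*z^2 - 6.56*z + 0.19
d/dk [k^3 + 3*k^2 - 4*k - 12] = 3*k^2 + 6*k - 4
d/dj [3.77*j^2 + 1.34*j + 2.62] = 7.54*j + 1.34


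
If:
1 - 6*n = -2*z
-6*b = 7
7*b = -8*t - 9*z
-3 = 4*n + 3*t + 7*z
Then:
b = -7/6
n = -2/7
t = 107/42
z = -19/14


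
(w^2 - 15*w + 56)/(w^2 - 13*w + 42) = (w - 8)/(w - 6)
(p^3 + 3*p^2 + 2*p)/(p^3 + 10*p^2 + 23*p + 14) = p/(p + 7)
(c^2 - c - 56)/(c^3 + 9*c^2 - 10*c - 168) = (c - 8)/(c^2 + 2*c - 24)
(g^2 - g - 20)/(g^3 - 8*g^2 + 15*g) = (g + 4)/(g*(g - 3))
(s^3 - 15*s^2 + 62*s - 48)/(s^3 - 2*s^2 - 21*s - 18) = (s^2 - 9*s + 8)/(s^2 + 4*s + 3)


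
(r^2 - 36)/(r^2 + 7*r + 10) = (r^2 - 36)/(r^2 + 7*r + 10)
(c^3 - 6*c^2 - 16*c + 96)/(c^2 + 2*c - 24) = (c^2 - 2*c - 24)/(c + 6)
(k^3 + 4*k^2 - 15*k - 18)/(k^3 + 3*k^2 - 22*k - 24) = (k - 3)/(k - 4)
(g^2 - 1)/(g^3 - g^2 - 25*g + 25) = (g + 1)/(g^2 - 25)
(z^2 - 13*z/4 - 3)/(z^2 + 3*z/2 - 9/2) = (4*z^2 - 13*z - 12)/(2*(2*z^2 + 3*z - 9))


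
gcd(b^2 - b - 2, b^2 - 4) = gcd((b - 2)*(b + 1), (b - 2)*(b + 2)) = b - 2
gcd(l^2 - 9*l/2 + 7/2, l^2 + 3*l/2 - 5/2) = l - 1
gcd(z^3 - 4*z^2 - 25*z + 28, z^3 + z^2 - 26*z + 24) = z - 1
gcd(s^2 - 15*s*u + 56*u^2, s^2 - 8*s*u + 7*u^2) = s - 7*u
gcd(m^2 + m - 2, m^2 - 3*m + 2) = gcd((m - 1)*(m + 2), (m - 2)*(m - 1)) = m - 1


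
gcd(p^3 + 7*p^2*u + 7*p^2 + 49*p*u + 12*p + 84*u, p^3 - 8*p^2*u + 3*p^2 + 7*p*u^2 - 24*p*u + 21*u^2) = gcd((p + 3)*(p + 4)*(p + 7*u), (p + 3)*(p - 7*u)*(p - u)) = p + 3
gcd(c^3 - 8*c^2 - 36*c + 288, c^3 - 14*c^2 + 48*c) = c^2 - 14*c + 48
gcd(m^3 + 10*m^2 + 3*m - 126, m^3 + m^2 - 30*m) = m + 6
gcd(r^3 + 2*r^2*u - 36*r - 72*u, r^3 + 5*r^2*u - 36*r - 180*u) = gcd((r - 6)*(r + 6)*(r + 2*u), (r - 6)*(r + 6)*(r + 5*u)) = r^2 - 36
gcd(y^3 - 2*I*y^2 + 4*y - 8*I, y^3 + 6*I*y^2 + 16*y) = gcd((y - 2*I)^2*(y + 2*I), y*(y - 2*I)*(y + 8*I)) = y - 2*I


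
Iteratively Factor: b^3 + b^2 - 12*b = (b)*(b^2 + b - 12) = b*(b + 4)*(b - 3)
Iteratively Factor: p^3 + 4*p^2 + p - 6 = (p + 3)*(p^2 + p - 2) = (p - 1)*(p + 3)*(p + 2)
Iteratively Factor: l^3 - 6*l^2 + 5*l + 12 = (l + 1)*(l^2 - 7*l + 12) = (l - 3)*(l + 1)*(l - 4)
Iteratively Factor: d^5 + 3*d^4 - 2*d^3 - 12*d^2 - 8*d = (d)*(d^4 + 3*d^3 - 2*d^2 - 12*d - 8) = d*(d - 2)*(d^3 + 5*d^2 + 8*d + 4) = d*(d - 2)*(d + 1)*(d^2 + 4*d + 4) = d*(d - 2)*(d + 1)*(d + 2)*(d + 2)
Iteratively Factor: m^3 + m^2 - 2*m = (m + 2)*(m^2 - m) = m*(m + 2)*(m - 1)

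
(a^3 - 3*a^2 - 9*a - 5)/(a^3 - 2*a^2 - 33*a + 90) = (a^2 + 2*a + 1)/(a^2 + 3*a - 18)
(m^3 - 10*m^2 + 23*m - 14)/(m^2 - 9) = (m^3 - 10*m^2 + 23*m - 14)/(m^2 - 9)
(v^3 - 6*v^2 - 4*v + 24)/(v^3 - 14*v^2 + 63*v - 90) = (v^2 - 4)/(v^2 - 8*v + 15)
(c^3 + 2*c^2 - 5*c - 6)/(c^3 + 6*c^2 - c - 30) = (c + 1)/(c + 5)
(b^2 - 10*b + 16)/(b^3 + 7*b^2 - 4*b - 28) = (b - 8)/(b^2 + 9*b + 14)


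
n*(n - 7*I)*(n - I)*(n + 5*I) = n^4 - 3*I*n^3 + 33*n^2 - 35*I*n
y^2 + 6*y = y*(y + 6)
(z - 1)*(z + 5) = z^2 + 4*z - 5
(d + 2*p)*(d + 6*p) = d^2 + 8*d*p + 12*p^2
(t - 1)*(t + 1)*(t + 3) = t^3 + 3*t^2 - t - 3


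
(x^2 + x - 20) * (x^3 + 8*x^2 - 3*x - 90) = x^5 + 9*x^4 - 15*x^3 - 253*x^2 - 30*x + 1800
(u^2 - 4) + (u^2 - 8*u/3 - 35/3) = 2*u^2 - 8*u/3 - 47/3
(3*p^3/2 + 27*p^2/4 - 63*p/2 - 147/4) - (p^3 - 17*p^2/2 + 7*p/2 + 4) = p^3/2 + 61*p^2/4 - 35*p - 163/4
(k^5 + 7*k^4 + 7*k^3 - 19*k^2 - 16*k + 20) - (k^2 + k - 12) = k^5 + 7*k^4 + 7*k^3 - 20*k^2 - 17*k + 32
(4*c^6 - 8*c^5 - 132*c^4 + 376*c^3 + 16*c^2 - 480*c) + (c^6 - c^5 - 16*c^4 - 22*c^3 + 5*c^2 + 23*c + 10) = 5*c^6 - 9*c^5 - 148*c^4 + 354*c^3 + 21*c^2 - 457*c + 10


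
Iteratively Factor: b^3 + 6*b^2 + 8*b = (b)*(b^2 + 6*b + 8) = b*(b + 4)*(b + 2)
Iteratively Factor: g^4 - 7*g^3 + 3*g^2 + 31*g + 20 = (g + 1)*(g^3 - 8*g^2 + 11*g + 20) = (g + 1)^2*(g^2 - 9*g + 20) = (g - 5)*(g + 1)^2*(g - 4)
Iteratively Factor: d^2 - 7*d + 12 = (d - 4)*(d - 3)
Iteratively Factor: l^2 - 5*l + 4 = (l - 1)*(l - 4)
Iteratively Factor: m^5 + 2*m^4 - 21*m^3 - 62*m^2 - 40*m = (m - 5)*(m^4 + 7*m^3 + 14*m^2 + 8*m) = (m - 5)*(m + 4)*(m^3 + 3*m^2 + 2*m) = (m - 5)*(m + 2)*(m + 4)*(m^2 + m) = (m - 5)*(m + 1)*(m + 2)*(m + 4)*(m)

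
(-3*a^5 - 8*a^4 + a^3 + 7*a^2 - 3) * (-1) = 3*a^5 + 8*a^4 - a^3 - 7*a^2 + 3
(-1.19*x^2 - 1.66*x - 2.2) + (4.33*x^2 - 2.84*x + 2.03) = 3.14*x^2 - 4.5*x - 0.17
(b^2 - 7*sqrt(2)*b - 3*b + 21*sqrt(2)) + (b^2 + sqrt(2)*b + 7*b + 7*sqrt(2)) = 2*b^2 - 6*sqrt(2)*b + 4*b + 28*sqrt(2)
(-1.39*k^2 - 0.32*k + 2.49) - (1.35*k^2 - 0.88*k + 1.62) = -2.74*k^2 + 0.56*k + 0.87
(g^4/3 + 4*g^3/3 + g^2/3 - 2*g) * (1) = g^4/3 + 4*g^3/3 + g^2/3 - 2*g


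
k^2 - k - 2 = (k - 2)*(k + 1)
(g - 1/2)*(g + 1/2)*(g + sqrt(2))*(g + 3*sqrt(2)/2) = g^4 + 5*sqrt(2)*g^3/2 + 11*g^2/4 - 5*sqrt(2)*g/8 - 3/4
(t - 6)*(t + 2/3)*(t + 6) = t^3 + 2*t^2/3 - 36*t - 24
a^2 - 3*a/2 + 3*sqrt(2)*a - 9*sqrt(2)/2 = (a - 3/2)*(a + 3*sqrt(2))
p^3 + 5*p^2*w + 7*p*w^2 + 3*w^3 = (p + w)^2*(p + 3*w)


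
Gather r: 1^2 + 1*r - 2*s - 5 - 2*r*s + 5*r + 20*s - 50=r*(6 - 2*s) + 18*s - 54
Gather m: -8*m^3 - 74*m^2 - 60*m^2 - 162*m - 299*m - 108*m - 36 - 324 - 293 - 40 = -8*m^3 - 134*m^2 - 569*m - 693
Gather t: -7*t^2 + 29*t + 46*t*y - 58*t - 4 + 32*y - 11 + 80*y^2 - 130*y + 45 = -7*t^2 + t*(46*y - 29) + 80*y^2 - 98*y + 30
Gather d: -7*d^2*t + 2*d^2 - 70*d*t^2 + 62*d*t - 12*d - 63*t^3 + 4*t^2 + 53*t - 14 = d^2*(2 - 7*t) + d*(-70*t^2 + 62*t - 12) - 63*t^3 + 4*t^2 + 53*t - 14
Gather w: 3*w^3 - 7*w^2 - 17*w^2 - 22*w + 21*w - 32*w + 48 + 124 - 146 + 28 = 3*w^3 - 24*w^2 - 33*w + 54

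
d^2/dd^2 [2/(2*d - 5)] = 16/(2*d - 5)^3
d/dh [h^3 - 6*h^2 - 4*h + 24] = 3*h^2 - 12*h - 4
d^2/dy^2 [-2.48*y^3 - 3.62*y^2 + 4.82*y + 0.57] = -14.88*y - 7.24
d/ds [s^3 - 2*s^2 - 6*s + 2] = 3*s^2 - 4*s - 6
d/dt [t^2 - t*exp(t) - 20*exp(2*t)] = -t*exp(t) + 2*t - 40*exp(2*t) - exp(t)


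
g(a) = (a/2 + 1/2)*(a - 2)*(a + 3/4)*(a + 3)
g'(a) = (a/2 + 1/2)*(a - 2)*(a + 3/4) + (a/2 + 1/2)*(a - 2)*(a + 3) + (a/2 + 1/2)*(a + 3/4)*(a + 3) + (a - 2)*(a + 3/4)*(a + 3)/2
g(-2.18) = -2.89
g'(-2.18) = 1.64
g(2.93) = 39.88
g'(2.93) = 70.59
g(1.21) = -7.20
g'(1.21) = 0.47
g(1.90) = -1.88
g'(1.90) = 17.08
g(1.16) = -7.21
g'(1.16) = -0.26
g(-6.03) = 323.09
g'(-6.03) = -272.29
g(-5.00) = 119.00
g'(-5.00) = -134.25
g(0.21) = -3.34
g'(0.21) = -5.41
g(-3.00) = 0.00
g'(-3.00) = -11.25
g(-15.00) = 20349.00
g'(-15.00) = -5774.25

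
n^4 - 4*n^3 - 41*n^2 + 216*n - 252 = (n - 6)*(n - 3)*(n - 2)*(n + 7)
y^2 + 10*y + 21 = (y + 3)*(y + 7)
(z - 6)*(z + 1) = z^2 - 5*z - 6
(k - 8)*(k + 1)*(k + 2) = k^3 - 5*k^2 - 22*k - 16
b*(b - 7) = b^2 - 7*b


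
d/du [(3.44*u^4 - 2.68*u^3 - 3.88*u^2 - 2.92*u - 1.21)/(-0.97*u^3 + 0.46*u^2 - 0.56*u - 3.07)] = (-3.3368*u^6 + 3.1648*u^5 - 10.7756*u^4 - 44.9064*u^3 + 24.6777*u^2 + 24.9364*u + 8.2868)/(0.9409*u^6 - 0.8924*u^5 + 1.298*u^4 + 5.4406*u^3 - 2.5108*u^2 + 3.4384*u + 9.4249)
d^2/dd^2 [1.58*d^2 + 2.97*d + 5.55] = 3.16000000000000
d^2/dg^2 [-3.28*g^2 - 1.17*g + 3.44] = -6.56000000000000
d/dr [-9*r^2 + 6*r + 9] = 6 - 18*r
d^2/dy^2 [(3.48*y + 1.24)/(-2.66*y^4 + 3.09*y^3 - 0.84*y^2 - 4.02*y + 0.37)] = (-295.477056*y^7 + 282.181312*y^6 + 59.74308*y^5 + 85.5226080000001*y^4 - 161.408592*y^3 + 120.26784*y^2 - 23.106744*y - 51.20088)/(18.821096*y^12 - 65.590812*y^11 + 94.02435*y^10 + 14.402331*y^9 - 176.413944*y^8 + 180.74997*y^7 + 51.388065*y^6 - 159.274044*y^5 + 68.60985*y^4 + 56.199249*y^3 - 17.593056*y^2 + 1.651014*y - 0.050653)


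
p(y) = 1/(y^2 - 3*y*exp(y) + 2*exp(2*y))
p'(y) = (3*y*exp(y) - 2*y - 4*exp(2*y) + 3*exp(y))/(y^2 - 3*y*exp(y) + 2*exp(2*y))^2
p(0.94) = 0.15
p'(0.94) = -0.29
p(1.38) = 0.06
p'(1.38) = -0.13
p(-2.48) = 0.15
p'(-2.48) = 0.10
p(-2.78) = 0.12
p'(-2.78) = 0.08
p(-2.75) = 0.12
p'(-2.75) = 0.08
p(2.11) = 0.01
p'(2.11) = -0.03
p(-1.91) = 0.22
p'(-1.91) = 0.16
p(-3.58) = 0.08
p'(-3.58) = 0.04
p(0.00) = 0.50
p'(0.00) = -0.25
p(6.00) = 0.00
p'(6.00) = 0.00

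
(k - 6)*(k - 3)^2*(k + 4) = k^4 - 8*k^3 - 3*k^2 + 126*k - 216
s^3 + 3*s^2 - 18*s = s*(s - 3)*(s + 6)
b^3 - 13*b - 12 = (b - 4)*(b + 1)*(b + 3)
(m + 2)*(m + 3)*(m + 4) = m^3 + 9*m^2 + 26*m + 24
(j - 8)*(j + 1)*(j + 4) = j^3 - 3*j^2 - 36*j - 32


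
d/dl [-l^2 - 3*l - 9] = -2*l - 3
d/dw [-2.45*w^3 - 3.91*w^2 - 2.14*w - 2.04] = -7.35*w^2 - 7.82*w - 2.14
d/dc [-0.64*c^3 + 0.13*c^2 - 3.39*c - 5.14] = -1.92*c^2 + 0.26*c - 3.39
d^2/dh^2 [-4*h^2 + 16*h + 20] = -8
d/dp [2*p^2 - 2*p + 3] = 4*p - 2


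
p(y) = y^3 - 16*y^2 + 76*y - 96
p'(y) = 3*y^2 - 32*y + 76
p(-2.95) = -485.11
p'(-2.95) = 196.51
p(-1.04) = -193.47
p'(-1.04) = 112.52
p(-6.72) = -1632.72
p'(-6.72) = 426.52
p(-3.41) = -580.86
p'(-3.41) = 220.00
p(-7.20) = -1845.89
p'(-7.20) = 461.92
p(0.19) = -82.13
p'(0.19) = 70.03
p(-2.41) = -386.09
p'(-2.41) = 170.54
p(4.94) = 9.54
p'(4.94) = -8.87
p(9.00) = 21.00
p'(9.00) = 31.00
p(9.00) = 21.00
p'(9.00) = 31.00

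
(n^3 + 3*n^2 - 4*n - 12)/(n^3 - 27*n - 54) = (n^2 - 4)/(n^2 - 3*n - 18)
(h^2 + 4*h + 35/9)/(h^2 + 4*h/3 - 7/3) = (h + 5/3)/(h - 1)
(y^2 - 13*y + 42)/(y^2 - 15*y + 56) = (y - 6)/(y - 8)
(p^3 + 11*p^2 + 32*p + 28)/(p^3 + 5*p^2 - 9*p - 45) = (p^3 + 11*p^2 + 32*p + 28)/(p^3 + 5*p^2 - 9*p - 45)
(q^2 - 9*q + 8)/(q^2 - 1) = (q - 8)/(q + 1)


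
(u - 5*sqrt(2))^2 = u^2 - 10*sqrt(2)*u + 50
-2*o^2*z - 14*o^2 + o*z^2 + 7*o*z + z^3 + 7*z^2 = (-o + z)*(2*o + z)*(z + 7)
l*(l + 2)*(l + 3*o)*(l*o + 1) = l^4*o + 3*l^3*o^2 + 2*l^3*o + l^3 + 6*l^2*o^2 + 3*l^2*o + 2*l^2 + 6*l*o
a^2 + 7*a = a*(a + 7)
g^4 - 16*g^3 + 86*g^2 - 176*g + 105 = (g - 7)*(g - 5)*(g - 3)*(g - 1)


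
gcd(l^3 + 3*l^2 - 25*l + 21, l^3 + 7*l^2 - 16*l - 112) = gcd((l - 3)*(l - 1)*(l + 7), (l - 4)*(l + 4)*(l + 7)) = l + 7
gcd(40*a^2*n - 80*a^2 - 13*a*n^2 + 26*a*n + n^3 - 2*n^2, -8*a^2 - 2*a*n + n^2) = 1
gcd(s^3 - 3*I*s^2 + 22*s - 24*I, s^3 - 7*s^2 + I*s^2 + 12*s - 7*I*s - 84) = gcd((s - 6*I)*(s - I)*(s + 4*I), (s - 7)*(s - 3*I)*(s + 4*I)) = s + 4*I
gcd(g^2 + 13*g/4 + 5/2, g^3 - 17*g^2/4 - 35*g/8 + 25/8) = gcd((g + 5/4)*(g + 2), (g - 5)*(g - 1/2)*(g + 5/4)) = g + 5/4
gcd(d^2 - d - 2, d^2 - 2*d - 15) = 1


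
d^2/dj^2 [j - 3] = 0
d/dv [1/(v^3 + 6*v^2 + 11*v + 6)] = (-3*v^2 - 12*v - 11)/(v^3 + 6*v^2 + 11*v + 6)^2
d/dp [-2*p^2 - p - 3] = -4*p - 1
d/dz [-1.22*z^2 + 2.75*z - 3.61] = 2.75 - 2.44*z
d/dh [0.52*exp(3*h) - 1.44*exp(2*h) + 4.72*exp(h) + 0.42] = (1.56*exp(2*h) - 2.88*exp(h) + 4.72)*exp(h)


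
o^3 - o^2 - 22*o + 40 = (o - 4)*(o - 2)*(o + 5)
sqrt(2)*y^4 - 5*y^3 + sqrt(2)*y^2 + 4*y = y*(y - 2*sqrt(2))*(y - sqrt(2))*(sqrt(2)*y + 1)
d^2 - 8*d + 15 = (d - 5)*(d - 3)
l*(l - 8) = l^2 - 8*l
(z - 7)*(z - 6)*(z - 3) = z^3 - 16*z^2 + 81*z - 126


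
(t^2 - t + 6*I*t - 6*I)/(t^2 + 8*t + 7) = (t^2 - t + 6*I*t - 6*I)/(t^2 + 8*t + 7)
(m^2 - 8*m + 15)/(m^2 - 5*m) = (m - 3)/m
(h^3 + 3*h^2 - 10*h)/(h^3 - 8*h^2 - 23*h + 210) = h*(h - 2)/(h^2 - 13*h + 42)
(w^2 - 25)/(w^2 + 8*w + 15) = (w - 5)/(w + 3)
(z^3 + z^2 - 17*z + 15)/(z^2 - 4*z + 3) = z + 5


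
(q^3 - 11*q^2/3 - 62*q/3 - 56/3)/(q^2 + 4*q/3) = q - 5 - 14/q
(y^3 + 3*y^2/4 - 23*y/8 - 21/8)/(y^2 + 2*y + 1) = (y^2 - y/4 - 21/8)/(y + 1)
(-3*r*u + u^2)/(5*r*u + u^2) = (-3*r + u)/(5*r + u)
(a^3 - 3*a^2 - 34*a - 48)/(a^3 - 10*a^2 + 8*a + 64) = (a + 3)/(a - 4)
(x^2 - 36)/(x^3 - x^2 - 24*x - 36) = (x + 6)/(x^2 + 5*x + 6)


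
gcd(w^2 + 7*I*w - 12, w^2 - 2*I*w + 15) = w + 3*I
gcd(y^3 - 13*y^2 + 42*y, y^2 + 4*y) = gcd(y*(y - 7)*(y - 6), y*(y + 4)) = y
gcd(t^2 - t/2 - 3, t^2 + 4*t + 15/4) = t + 3/2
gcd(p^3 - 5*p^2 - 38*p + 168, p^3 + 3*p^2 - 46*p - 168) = p^2 - p - 42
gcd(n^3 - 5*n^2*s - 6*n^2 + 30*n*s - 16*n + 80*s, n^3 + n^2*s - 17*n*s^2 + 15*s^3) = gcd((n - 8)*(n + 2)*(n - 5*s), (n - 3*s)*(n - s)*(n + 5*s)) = 1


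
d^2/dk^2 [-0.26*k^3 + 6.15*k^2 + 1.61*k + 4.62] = 12.3 - 1.56*k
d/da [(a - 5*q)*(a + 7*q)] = 2*a + 2*q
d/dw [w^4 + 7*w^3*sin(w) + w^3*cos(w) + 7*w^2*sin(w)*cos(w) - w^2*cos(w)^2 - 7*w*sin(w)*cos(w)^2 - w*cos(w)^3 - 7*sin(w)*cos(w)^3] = -w^3*sin(w) + 7*w^3*cos(w) + 4*w^3 + 21*w^2*sin(w) + w^2*sin(2*w) + 3*w^2*cos(w) + 7*w^2*cos(2*w) + 3*w*sin(w)/4 + 7*w*sin(2*w) + 3*w*sin(3*w)/4 - 7*w*cos(w)/4 - w*cos(2*w) - 21*w*cos(3*w)/4 - w - 7*sin(w)/4 - 7*sin(3*w)/4 - 3*cos(w)/4 - 7*cos(2*w)^2 - 7*cos(2*w)/2 - cos(3*w)/4 + 7/2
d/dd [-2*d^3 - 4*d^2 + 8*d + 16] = -6*d^2 - 8*d + 8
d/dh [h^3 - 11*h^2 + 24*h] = 3*h^2 - 22*h + 24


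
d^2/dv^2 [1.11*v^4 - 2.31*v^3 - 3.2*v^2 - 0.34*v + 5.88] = 13.32*v^2 - 13.86*v - 6.4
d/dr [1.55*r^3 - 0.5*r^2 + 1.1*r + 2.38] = 4.65*r^2 - 1.0*r + 1.1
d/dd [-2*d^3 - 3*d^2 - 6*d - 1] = -6*d^2 - 6*d - 6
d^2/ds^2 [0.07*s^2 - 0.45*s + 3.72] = 0.140000000000000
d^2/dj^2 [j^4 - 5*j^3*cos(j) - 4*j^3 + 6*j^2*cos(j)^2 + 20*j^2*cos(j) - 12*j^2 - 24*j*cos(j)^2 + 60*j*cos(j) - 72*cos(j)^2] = 5*j^3*cos(j) + 30*j^2*sin(j) - 20*j^2*cos(j) - 12*j^2*cos(2*j) + 12*j^2 - 80*j*sin(j) - 24*j*sin(2*j) - 90*j*cos(j) + 48*j*cos(2*j) - 24*j - 120*sin(j) + 48*sin(2*j) + 40*cos(j) + 150*cos(2*j) - 18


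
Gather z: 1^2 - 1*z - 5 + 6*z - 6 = 5*z - 10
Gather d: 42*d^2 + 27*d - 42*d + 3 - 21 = 42*d^2 - 15*d - 18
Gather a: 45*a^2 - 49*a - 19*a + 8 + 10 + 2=45*a^2 - 68*a + 20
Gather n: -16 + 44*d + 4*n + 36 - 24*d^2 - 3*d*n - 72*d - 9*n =-24*d^2 - 28*d + n*(-3*d - 5) + 20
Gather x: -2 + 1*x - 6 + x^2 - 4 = x^2 + x - 12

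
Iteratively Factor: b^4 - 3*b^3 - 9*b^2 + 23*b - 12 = (b - 4)*(b^3 + b^2 - 5*b + 3) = (b - 4)*(b - 1)*(b^2 + 2*b - 3) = (b - 4)*(b - 1)^2*(b + 3)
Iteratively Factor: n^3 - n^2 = (n)*(n^2 - n) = n*(n - 1)*(n)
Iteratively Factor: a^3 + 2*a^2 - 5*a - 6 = (a + 1)*(a^2 + a - 6) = (a - 2)*(a + 1)*(a + 3)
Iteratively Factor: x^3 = (x)*(x^2) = x^2*(x)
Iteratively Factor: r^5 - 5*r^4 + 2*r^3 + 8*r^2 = (r + 1)*(r^4 - 6*r^3 + 8*r^2) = r*(r + 1)*(r^3 - 6*r^2 + 8*r) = r*(r - 2)*(r + 1)*(r^2 - 4*r) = r^2*(r - 2)*(r + 1)*(r - 4)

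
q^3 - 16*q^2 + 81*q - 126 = (q - 7)*(q - 6)*(q - 3)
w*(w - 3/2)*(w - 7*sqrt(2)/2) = w^3 - 7*sqrt(2)*w^2/2 - 3*w^2/2 + 21*sqrt(2)*w/4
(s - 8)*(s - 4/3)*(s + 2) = s^3 - 22*s^2/3 - 8*s + 64/3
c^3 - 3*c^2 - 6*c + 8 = (c - 4)*(c - 1)*(c + 2)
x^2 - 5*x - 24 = (x - 8)*(x + 3)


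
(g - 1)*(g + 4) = g^2 + 3*g - 4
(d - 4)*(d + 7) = d^2 + 3*d - 28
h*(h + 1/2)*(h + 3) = h^3 + 7*h^2/2 + 3*h/2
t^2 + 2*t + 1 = (t + 1)^2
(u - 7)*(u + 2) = u^2 - 5*u - 14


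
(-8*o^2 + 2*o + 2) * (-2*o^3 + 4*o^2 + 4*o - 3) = 16*o^5 - 36*o^4 - 28*o^3 + 40*o^2 + 2*o - 6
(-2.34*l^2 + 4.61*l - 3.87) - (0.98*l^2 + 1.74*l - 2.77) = -3.32*l^2 + 2.87*l - 1.1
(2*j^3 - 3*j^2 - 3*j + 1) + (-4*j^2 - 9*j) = 2*j^3 - 7*j^2 - 12*j + 1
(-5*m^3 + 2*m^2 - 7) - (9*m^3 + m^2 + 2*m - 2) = -14*m^3 + m^2 - 2*m - 5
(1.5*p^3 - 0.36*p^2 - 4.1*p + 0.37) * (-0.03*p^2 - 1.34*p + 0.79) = -0.045*p^5 - 1.9992*p^4 + 1.7904*p^3 + 5.1985*p^2 - 3.7348*p + 0.2923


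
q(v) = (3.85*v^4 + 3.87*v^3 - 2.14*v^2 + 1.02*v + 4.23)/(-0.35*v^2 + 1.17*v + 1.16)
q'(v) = (0.7*v - 1.17)*(3.85*v^4 + 3.87*v^3 - 2.14*v^2 + 1.02*v + 4.23)/(-0.35*v^2 + 1.17*v + 1.16)^2 + (15.4*v^3 + 11.61*v^2 - 4.28*v + 1.02)/(-0.35*v^2 + 1.17*v + 1.16) = (-2.695*v^5 + 12.159*v^4 + 26.9198*v^3 + 11.3208*v^2 - 2.0038*v - 3.7659)/(0.1225*v^4 - 0.819*v^3 + 0.5569*v^2 + 2.7144*v + 1.3456)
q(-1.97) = -8.91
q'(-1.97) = 16.18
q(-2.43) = -18.09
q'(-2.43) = 23.75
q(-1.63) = -4.35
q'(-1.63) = 10.61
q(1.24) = 9.02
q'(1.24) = 19.40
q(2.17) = 59.14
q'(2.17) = 109.42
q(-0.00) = 3.65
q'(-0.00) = -2.80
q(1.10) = 6.70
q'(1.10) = 13.93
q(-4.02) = -78.22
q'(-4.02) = 52.50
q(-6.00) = -220.73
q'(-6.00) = 91.90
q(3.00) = 266.03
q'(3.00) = 497.29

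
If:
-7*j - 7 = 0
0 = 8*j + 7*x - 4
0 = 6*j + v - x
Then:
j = -1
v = 54/7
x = 12/7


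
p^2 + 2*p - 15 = (p - 3)*(p + 5)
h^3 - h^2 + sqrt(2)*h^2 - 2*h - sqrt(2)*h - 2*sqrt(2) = (h - 2)*(h + 1)*(h + sqrt(2))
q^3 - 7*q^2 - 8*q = q*(q - 8)*(q + 1)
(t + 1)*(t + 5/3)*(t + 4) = t^3 + 20*t^2/3 + 37*t/3 + 20/3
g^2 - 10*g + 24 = (g - 6)*(g - 4)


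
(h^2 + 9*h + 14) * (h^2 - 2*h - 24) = h^4 + 7*h^3 - 28*h^2 - 244*h - 336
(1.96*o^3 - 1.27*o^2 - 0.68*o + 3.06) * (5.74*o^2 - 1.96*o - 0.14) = 11.2504*o^5 - 11.1314*o^4 - 1.6884*o^3 + 19.075*o^2 - 5.9024*o - 0.4284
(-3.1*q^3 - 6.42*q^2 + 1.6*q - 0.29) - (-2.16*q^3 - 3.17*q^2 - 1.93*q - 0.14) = -0.94*q^3 - 3.25*q^2 + 3.53*q - 0.15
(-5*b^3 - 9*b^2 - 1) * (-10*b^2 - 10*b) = 50*b^5 + 140*b^4 + 90*b^3 + 10*b^2 + 10*b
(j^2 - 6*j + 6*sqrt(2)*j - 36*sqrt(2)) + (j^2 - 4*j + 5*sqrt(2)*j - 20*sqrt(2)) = 2*j^2 - 10*j + 11*sqrt(2)*j - 56*sqrt(2)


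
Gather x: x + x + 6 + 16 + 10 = 2*x + 32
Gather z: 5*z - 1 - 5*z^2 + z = -5*z^2 + 6*z - 1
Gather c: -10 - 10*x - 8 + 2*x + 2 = -8*x - 16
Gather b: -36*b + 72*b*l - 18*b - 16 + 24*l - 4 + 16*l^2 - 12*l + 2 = b*(72*l - 54) + 16*l^2 + 12*l - 18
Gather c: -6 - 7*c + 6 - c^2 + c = -c^2 - 6*c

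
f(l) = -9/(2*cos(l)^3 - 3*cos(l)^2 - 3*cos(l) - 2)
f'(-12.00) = 0.61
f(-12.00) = 1.65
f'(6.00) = -0.24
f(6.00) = 1.53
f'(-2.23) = 6.82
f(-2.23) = 5.15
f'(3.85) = 5.42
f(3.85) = 3.87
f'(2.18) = -6.58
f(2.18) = 5.49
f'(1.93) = 0.64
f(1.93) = 6.41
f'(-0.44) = -0.42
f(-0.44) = 1.58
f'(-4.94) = 4.51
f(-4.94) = 3.21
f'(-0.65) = -0.78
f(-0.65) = 1.70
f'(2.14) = -6.10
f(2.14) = 5.74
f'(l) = -9*(6*sin(l)*cos(l)^2 - 6*sin(l)*cos(l) - 3*sin(l))/(2*cos(l)^3 - 3*cos(l)^2 - 3*cos(l) - 2)^2 = 108*(2*cos(l) - cos(2*l))*sin(l)/(3*cos(l) + 3*cos(2*l) - cos(3*l) + 7)^2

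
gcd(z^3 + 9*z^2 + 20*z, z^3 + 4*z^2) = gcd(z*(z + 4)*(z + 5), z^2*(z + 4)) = z^2 + 4*z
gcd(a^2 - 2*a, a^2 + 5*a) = a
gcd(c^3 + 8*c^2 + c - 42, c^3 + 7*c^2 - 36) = c^2 + c - 6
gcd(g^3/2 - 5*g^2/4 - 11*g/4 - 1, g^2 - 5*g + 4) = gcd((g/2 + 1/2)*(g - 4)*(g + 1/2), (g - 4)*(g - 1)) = g - 4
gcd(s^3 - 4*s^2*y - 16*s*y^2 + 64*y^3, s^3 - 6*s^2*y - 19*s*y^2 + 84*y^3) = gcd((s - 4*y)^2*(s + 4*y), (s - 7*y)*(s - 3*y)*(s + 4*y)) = s + 4*y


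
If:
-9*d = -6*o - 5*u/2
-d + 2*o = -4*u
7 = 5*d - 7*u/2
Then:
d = 133/137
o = 469/274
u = -84/137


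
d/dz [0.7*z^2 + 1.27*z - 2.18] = 1.4*z + 1.27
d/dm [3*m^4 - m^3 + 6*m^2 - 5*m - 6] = 12*m^3 - 3*m^2 + 12*m - 5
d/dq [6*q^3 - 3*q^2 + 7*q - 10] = 18*q^2 - 6*q + 7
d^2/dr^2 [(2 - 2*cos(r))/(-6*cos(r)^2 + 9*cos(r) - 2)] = 2*(81*(1 - cos(2*r))^2*cos(r) - 45*(1 - cos(2*r))^2/2 - 541*cos(r)/2 + 21*cos(2*r)/2 + 153*cos(3*r)/2 - 18*cos(5*r) + 405/2)/(9*cos(r) - 3*cos(2*r) - 5)^3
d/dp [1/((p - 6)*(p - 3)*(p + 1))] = (-(p - 6)*(p - 3) - (p - 6)*(p + 1) - (p - 3)*(p + 1))/((p - 6)^2*(p - 3)^2*(p + 1)^2)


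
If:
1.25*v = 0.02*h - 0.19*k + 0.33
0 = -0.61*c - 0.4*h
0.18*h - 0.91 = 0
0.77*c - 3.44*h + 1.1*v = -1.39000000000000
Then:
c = -3.32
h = 5.06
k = -108.70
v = 16.87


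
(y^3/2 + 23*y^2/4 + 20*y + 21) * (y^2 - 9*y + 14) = y^5/2 + 5*y^4/4 - 99*y^3/4 - 157*y^2/2 + 91*y + 294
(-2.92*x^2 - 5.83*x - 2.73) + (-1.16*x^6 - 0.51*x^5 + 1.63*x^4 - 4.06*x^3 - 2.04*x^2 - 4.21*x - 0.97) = -1.16*x^6 - 0.51*x^5 + 1.63*x^4 - 4.06*x^3 - 4.96*x^2 - 10.04*x - 3.7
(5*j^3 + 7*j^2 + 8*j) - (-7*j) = 5*j^3 + 7*j^2 + 15*j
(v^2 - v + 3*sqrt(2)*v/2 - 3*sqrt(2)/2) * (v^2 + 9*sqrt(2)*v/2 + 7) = v^4 - v^3 + 6*sqrt(2)*v^3 - 6*sqrt(2)*v^2 + 41*v^2/2 - 41*v/2 + 21*sqrt(2)*v/2 - 21*sqrt(2)/2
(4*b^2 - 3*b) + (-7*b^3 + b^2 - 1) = -7*b^3 + 5*b^2 - 3*b - 1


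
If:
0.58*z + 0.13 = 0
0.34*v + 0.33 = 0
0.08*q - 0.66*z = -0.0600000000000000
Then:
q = -2.60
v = -0.97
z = -0.22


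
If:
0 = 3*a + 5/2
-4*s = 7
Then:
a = -5/6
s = -7/4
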